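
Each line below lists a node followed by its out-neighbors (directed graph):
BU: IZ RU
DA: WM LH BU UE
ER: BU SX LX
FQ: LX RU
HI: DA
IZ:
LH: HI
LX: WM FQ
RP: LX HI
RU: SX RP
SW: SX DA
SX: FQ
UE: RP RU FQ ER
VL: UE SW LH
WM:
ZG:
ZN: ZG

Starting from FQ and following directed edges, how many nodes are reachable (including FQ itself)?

BFS from FQ visits: FQ, LX, RU, WM, RP, SX, HI, DA, BU, LH, UE, IZ, ER
Reachable nodes: 13 of 17 total.

13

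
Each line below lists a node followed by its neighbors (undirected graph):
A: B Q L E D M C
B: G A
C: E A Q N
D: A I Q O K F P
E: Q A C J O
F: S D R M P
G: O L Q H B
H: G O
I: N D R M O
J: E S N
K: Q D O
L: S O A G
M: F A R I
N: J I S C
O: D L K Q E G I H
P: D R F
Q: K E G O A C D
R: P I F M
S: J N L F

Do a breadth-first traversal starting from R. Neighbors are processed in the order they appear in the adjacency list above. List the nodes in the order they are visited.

Visit R; enqueue P, I, F, M → queue [P, I, F, M]
Visit P; enqueue D → queue [I, F, M, D]
Visit I; enqueue N, O → queue [F, M, D, N, O]
Visit F; enqueue S → queue [M, D, N, O, S]
Visit M; enqueue A → queue [D, N, O, S, A]
Visit D; enqueue Q, K → queue [N, O, S, A, Q, K]
Visit N; enqueue J, C → queue [O, S, A, Q, K, J, C]
Visit O; enqueue L, E, G, H → queue [S, A, Q, K, J, C, L, E, G, H]
Visit S → queue [A, Q, K, J, C, L, E, G, H]
Visit A; enqueue B → queue [Q, K, J, C, L, E, G, H, B]
Visit Q → queue [K, J, C, L, E, G, H, B]
Visit K → queue [J, C, L, E, G, H, B]
Visit J → queue [C, L, E, G, H, B]
Visit C → queue [L, E, G, H, B]
Visit L → queue [E, G, H, B]
Visit E → queue [G, H, B]
Visit G → queue [H, B]
Visit H → queue [B]
Visit B → queue []

R P I F M D N O S A Q K J C L E G H B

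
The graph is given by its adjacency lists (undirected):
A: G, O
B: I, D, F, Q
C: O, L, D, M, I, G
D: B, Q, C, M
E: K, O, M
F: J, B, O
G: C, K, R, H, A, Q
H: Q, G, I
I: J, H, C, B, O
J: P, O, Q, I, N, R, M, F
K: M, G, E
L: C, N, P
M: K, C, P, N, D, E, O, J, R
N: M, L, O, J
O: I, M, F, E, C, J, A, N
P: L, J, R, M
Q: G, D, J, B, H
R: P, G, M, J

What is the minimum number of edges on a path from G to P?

Level 0: G
Level 1: A, C, H, K, Q, R
Level 2: B, D, E, I, J, L, M, O, P
Level 3: F, N
P first appears at level 2.

2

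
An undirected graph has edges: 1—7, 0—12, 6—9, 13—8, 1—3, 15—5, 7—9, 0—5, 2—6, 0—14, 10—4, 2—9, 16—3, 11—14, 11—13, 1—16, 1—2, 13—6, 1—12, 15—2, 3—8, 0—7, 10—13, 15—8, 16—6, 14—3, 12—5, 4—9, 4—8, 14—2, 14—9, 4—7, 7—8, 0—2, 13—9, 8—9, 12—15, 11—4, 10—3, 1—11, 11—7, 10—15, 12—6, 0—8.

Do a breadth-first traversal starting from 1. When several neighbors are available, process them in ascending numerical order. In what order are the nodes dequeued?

Visit 1; enqueue 2, 3, 7, 11, 12, 16 → queue [2, 3, 7, 11, 12, 16]
Visit 2; enqueue 0, 6, 9, 14, 15 → queue [3, 7, 11, 12, 16, 0, 6, 9, 14, 15]
Visit 3; enqueue 8, 10 → queue [7, 11, 12, 16, 0, 6, 9, 14, 15, 8, 10]
Visit 7; enqueue 4 → queue [11, 12, 16, 0, 6, 9, 14, 15, 8, 10, 4]
Visit 11; enqueue 13 → queue [12, 16, 0, 6, 9, 14, 15, 8, 10, 4, 13]
Visit 12; enqueue 5 → queue [16, 0, 6, 9, 14, 15, 8, 10, 4, 13, 5]
Visit 16 → queue [0, 6, 9, 14, 15, 8, 10, 4, 13, 5]
Visit 0 → queue [6, 9, 14, 15, 8, 10, 4, 13, 5]
Visit 6 → queue [9, 14, 15, 8, 10, 4, 13, 5]
Visit 9 → queue [14, 15, 8, 10, 4, 13, 5]
Visit 14 → queue [15, 8, 10, 4, 13, 5]
Visit 15 → queue [8, 10, 4, 13, 5]
Visit 8 → queue [10, 4, 13, 5]
Visit 10 → queue [4, 13, 5]
Visit 4 → queue [13, 5]
Visit 13 → queue [5]
Visit 5 → queue []

1, 2, 3, 7, 11, 12, 16, 0, 6, 9, 14, 15, 8, 10, 4, 13, 5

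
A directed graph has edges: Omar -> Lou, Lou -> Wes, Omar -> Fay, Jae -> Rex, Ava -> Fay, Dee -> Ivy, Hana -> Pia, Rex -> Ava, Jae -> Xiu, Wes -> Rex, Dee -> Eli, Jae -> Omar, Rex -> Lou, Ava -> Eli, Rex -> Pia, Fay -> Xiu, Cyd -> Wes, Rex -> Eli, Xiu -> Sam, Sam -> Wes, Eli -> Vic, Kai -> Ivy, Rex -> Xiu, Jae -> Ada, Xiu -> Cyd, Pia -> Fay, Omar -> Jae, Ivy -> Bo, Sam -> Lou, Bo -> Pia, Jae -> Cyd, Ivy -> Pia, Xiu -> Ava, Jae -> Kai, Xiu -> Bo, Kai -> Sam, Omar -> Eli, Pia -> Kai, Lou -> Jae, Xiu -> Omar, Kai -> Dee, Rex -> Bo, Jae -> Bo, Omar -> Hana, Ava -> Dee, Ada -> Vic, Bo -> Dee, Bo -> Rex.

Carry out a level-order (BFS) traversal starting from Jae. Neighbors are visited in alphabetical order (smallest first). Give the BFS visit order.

Visit Jae; enqueue Ada, Bo, Cyd, Kai, Omar, Rex, Xiu → queue [Ada, Bo, Cyd, Kai, Omar, Rex, Xiu]
Visit Ada; enqueue Vic → queue [Bo, Cyd, Kai, Omar, Rex, Xiu, Vic]
Visit Bo; enqueue Dee, Pia → queue [Cyd, Kai, Omar, Rex, Xiu, Vic, Dee, Pia]
Visit Cyd; enqueue Wes → queue [Kai, Omar, Rex, Xiu, Vic, Dee, Pia, Wes]
Visit Kai; enqueue Ivy, Sam → queue [Omar, Rex, Xiu, Vic, Dee, Pia, Wes, Ivy, Sam]
Visit Omar; enqueue Eli, Fay, Hana, Lou → queue [Rex, Xiu, Vic, Dee, Pia, Wes, Ivy, Sam, Eli, Fay, Hana, Lou]
Visit Rex; enqueue Ava → queue [Xiu, Vic, Dee, Pia, Wes, Ivy, Sam, Eli, Fay, Hana, Lou, Ava]
Visit Xiu → queue [Vic, Dee, Pia, Wes, Ivy, Sam, Eli, Fay, Hana, Lou, Ava]
Visit Vic → queue [Dee, Pia, Wes, Ivy, Sam, Eli, Fay, Hana, Lou, Ava]
Visit Dee → queue [Pia, Wes, Ivy, Sam, Eli, Fay, Hana, Lou, Ava]
Visit Pia → queue [Wes, Ivy, Sam, Eli, Fay, Hana, Lou, Ava]
Visit Wes → queue [Ivy, Sam, Eli, Fay, Hana, Lou, Ava]
Visit Ivy → queue [Sam, Eli, Fay, Hana, Lou, Ava]
Visit Sam → queue [Eli, Fay, Hana, Lou, Ava]
Visit Eli → queue [Fay, Hana, Lou, Ava]
Visit Fay → queue [Hana, Lou, Ava]
Visit Hana → queue [Lou, Ava]
Visit Lou → queue [Ava]
Visit Ava → queue []

Jae, Ada, Bo, Cyd, Kai, Omar, Rex, Xiu, Vic, Dee, Pia, Wes, Ivy, Sam, Eli, Fay, Hana, Lou, Ava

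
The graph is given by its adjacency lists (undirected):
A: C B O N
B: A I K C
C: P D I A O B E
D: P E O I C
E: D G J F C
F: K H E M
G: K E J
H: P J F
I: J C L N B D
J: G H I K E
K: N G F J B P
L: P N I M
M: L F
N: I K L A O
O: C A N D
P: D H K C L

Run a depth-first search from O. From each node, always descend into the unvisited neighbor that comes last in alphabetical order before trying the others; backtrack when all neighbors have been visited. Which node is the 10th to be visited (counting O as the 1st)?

G

Visit O
O → N
N → L
L → P
P → K
K → J
J → I
I → D
D → E
E → G
E → F
F → M
F → H
E → C
C → B
B → A

Visit order: O, N, L, P, K, J, I, D, E, G, F, M, H, C, B, A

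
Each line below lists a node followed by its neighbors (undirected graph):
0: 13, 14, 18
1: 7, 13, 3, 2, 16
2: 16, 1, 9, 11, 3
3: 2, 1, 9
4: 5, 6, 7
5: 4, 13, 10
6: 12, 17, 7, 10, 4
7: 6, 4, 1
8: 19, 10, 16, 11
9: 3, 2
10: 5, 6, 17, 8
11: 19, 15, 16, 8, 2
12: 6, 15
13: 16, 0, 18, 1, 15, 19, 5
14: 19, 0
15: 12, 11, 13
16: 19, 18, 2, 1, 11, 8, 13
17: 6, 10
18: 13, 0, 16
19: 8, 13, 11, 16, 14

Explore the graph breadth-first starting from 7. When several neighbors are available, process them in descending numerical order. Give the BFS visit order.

7, 6, 4, 1, 17, 12, 10, 5, 16, 13, 3, 2, 15, 8, 19, 18, 11, 0, 9, 14

Visit 7; enqueue 6, 4, 1 → queue [6, 4, 1]
Visit 6; enqueue 17, 12, 10 → queue [4, 1, 17, 12, 10]
Visit 4; enqueue 5 → queue [1, 17, 12, 10, 5]
Visit 1; enqueue 16, 13, 3, 2 → queue [17, 12, 10, 5, 16, 13, 3, 2]
Visit 17 → queue [12, 10, 5, 16, 13, 3, 2]
Visit 12; enqueue 15 → queue [10, 5, 16, 13, 3, 2, 15]
Visit 10; enqueue 8 → queue [5, 16, 13, 3, 2, 15, 8]
Visit 5 → queue [16, 13, 3, 2, 15, 8]
Visit 16; enqueue 19, 18, 11 → queue [13, 3, 2, 15, 8, 19, 18, 11]
Visit 13; enqueue 0 → queue [3, 2, 15, 8, 19, 18, 11, 0]
Visit 3; enqueue 9 → queue [2, 15, 8, 19, 18, 11, 0, 9]
Visit 2 → queue [15, 8, 19, 18, 11, 0, 9]
Visit 15 → queue [8, 19, 18, 11, 0, 9]
Visit 8 → queue [19, 18, 11, 0, 9]
Visit 19; enqueue 14 → queue [18, 11, 0, 9, 14]
Visit 18 → queue [11, 0, 9, 14]
Visit 11 → queue [0, 9, 14]
Visit 0 → queue [9, 14]
Visit 9 → queue [14]
Visit 14 → queue []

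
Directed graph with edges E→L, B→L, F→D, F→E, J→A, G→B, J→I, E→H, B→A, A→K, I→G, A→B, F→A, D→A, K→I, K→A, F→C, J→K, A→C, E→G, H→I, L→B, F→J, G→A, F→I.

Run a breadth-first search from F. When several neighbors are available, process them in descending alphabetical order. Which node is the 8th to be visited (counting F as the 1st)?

K

Visit F; enqueue J, I, E, D, C, A → queue [J, I, E, D, C, A]
Visit J; enqueue K → queue [I, E, D, C, A, K]
Visit I; enqueue G → queue [E, D, C, A, K, G]
Visit E; enqueue L, H → queue [D, C, A, K, G, L, H]
Visit D → queue [C, A, K, G, L, H]
Visit C → queue [A, K, G, L, H]
Visit A; enqueue B → queue [K, G, L, H, B]
Visit K → queue [G, L, H, B]
Visit G → queue [L, H, B]
Visit L → queue [H, B]
Visit H → queue [B]
Visit B → queue []

Visit order: F, J, I, E, D, C, A, K, G, L, H, B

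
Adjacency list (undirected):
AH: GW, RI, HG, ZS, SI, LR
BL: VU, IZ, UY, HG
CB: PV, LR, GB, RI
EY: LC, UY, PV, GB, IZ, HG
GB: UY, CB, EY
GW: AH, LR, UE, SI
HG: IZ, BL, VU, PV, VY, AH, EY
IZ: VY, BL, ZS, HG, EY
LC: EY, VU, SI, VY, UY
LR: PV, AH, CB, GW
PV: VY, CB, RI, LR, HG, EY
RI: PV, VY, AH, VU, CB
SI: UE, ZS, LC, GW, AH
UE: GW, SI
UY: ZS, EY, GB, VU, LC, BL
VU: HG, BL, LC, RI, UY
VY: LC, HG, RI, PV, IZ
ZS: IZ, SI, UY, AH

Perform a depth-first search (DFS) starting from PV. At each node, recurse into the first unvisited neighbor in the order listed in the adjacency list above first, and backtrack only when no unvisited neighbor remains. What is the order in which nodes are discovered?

PV, VY, LC, EY, UY, ZS, IZ, BL, VU, HG, AH, GW, LR, CB, GB, RI, UE, SI

Visit PV
PV → VY
VY → LC
LC → EY
EY → UY
UY → ZS
ZS → IZ
IZ → BL
BL → VU
VU → HG
HG → AH
AH → GW
GW → LR
LR → CB
CB → GB
CB → RI
GW → UE
UE → SI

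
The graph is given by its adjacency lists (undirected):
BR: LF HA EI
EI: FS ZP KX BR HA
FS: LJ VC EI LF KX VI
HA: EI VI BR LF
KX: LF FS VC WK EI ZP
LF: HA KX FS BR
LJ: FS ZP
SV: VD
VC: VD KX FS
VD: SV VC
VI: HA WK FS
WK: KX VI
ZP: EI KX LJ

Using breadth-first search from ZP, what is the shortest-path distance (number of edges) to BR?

2

Level 0: ZP
Level 1: EI, KX, LJ
Level 2: BR, FS, HA, LF, VC, WK
Level 3: VD, VI
Level 4: SV
BR first appears at level 2.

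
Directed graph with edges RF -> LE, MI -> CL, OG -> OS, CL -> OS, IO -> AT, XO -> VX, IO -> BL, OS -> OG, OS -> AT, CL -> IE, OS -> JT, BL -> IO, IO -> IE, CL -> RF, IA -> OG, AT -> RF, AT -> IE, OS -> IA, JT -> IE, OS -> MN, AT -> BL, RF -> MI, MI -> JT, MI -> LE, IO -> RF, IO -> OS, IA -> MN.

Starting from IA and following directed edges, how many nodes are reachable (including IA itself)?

13

BFS from IA visits: IA, OG, MN, OS, JT, AT, IE, RF, BL, MI, LE, IO, CL
Reachable nodes: 13 of 15 total.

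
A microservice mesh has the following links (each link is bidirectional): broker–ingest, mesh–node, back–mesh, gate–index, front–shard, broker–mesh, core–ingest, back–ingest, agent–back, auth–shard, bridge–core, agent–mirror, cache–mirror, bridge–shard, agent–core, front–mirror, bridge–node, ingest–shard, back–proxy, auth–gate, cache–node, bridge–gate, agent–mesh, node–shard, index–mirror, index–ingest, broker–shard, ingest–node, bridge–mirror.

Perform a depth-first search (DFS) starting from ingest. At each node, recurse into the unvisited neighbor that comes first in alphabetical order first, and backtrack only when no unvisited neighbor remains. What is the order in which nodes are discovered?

Visit ingest
ingest → back
back → agent
agent → core
core → bridge
bridge → gate
gate → auth
auth → shard
shard → broker
broker → mesh
mesh → node
node → cache
cache → mirror
mirror → front
mirror → index
back → proxy

ingest, back, agent, core, bridge, gate, auth, shard, broker, mesh, node, cache, mirror, front, index, proxy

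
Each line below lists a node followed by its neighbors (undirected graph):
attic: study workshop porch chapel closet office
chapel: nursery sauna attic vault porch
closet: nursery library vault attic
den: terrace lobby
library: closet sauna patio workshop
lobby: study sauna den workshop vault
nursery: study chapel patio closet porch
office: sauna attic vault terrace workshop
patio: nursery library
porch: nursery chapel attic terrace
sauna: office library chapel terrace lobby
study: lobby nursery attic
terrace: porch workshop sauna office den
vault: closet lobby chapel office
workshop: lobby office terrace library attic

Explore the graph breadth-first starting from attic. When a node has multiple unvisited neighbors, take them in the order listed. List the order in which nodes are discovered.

attic → study → workshop → porch → chapel → closet → office → lobby → nursery → terrace → library → sauna → vault → den → patio

Visit attic; enqueue study, workshop, porch, chapel, closet, office → queue [study, workshop, porch, chapel, closet, office]
Visit study; enqueue lobby, nursery → queue [workshop, porch, chapel, closet, office, lobby, nursery]
Visit workshop; enqueue terrace, library → queue [porch, chapel, closet, office, lobby, nursery, terrace, library]
Visit porch → queue [chapel, closet, office, lobby, nursery, terrace, library]
Visit chapel; enqueue sauna, vault → queue [closet, office, lobby, nursery, terrace, library, sauna, vault]
Visit closet → queue [office, lobby, nursery, terrace, library, sauna, vault]
Visit office → queue [lobby, nursery, terrace, library, sauna, vault]
Visit lobby; enqueue den → queue [nursery, terrace, library, sauna, vault, den]
Visit nursery; enqueue patio → queue [terrace, library, sauna, vault, den, patio]
Visit terrace → queue [library, sauna, vault, den, patio]
Visit library → queue [sauna, vault, den, patio]
Visit sauna → queue [vault, den, patio]
Visit vault → queue [den, patio]
Visit den → queue [patio]
Visit patio → queue []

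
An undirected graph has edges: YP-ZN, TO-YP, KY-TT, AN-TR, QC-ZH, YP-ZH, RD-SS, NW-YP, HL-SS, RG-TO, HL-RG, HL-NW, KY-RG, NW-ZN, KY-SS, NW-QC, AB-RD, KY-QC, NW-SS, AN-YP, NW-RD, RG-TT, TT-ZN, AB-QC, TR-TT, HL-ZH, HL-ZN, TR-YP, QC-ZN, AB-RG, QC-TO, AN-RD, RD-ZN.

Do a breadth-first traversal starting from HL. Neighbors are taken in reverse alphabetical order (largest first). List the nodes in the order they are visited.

Visit HL; enqueue ZN, ZH, SS, RG, NW → queue [ZN, ZH, SS, RG, NW]
Visit ZN; enqueue YP, TT, RD, QC → queue [ZH, SS, RG, NW, YP, TT, RD, QC]
Visit ZH → queue [SS, RG, NW, YP, TT, RD, QC]
Visit SS; enqueue KY → queue [RG, NW, YP, TT, RD, QC, KY]
Visit RG; enqueue TO, AB → queue [NW, YP, TT, RD, QC, KY, TO, AB]
Visit NW → queue [YP, TT, RD, QC, KY, TO, AB]
Visit YP; enqueue TR, AN → queue [TT, RD, QC, KY, TO, AB, TR, AN]
Visit TT → queue [RD, QC, KY, TO, AB, TR, AN]
Visit RD → queue [QC, KY, TO, AB, TR, AN]
Visit QC → queue [KY, TO, AB, TR, AN]
Visit KY → queue [TO, AB, TR, AN]
Visit TO → queue [AB, TR, AN]
Visit AB → queue [TR, AN]
Visit TR → queue [AN]
Visit AN → queue []

HL ZN ZH SS RG NW YP TT RD QC KY TO AB TR AN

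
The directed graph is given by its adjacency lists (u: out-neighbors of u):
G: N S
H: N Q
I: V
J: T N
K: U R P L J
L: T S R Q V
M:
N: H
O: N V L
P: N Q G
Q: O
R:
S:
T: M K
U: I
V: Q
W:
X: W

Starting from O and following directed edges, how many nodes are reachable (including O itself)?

BFS from O visits: O, V, N, L, Q, H, T, S, R, M, K, U, P, J, I, G
Reachable nodes: 16 of 18 total.

16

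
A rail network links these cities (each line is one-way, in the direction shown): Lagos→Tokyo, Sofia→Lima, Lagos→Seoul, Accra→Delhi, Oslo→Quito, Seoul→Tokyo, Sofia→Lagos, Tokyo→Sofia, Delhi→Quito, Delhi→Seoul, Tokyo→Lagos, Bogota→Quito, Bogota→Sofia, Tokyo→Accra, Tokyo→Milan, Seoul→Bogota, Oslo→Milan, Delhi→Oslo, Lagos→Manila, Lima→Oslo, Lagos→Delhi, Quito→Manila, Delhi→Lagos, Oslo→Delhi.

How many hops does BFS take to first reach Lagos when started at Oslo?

Level 0: Oslo
Level 1: Delhi, Milan, Quito
Level 2: Lagos, Manila, Seoul
Level 3: Bogota, Tokyo
Level 4: Accra, Sofia
Level 5: Lima
Lagos first appears at level 2.

2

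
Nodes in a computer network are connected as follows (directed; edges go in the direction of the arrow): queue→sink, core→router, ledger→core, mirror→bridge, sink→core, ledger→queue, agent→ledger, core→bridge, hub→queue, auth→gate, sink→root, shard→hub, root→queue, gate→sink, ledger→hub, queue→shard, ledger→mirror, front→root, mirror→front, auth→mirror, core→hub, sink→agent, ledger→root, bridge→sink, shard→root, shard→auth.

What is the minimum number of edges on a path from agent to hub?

2

Level 0: agent
Level 1: ledger
Level 2: core, hub, mirror, queue, root
Level 3: bridge, front, router, shard, sink
Level 4: auth
Level 5: gate
hub first appears at level 2.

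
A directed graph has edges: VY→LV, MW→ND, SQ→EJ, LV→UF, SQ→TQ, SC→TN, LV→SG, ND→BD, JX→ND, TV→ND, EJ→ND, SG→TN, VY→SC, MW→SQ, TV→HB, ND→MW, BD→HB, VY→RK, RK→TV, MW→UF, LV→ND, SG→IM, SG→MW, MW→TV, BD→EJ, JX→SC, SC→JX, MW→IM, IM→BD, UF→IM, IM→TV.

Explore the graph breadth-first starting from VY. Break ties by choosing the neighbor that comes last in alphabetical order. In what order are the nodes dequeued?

VY SC RK LV TN JX TV UF SG ND HB IM MW BD SQ EJ TQ

Visit VY; enqueue SC, RK, LV → queue [SC, RK, LV]
Visit SC; enqueue TN, JX → queue [RK, LV, TN, JX]
Visit RK; enqueue TV → queue [LV, TN, JX, TV]
Visit LV; enqueue UF, SG, ND → queue [TN, JX, TV, UF, SG, ND]
Visit TN → queue [JX, TV, UF, SG, ND]
Visit JX → queue [TV, UF, SG, ND]
Visit TV; enqueue HB → queue [UF, SG, ND, HB]
Visit UF; enqueue IM → queue [SG, ND, HB, IM]
Visit SG; enqueue MW → queue [ND, HB, IM, MW]
Visit ND; enqueue BD → queue [HB, IM, MW, BD]
Visit HB → queue [IM, MW, BD]
Visit IM → queue [MW, BD]
Visit MW; enqueue SQ → queue [BD, SQ]
Visit BD; enqueue EJ → queue [SQ, EJ]
Visit SQ; enqueue TQ → queue [EJ, TQ]
Visit EJ → queue [TQ]
Visit TQ → queue []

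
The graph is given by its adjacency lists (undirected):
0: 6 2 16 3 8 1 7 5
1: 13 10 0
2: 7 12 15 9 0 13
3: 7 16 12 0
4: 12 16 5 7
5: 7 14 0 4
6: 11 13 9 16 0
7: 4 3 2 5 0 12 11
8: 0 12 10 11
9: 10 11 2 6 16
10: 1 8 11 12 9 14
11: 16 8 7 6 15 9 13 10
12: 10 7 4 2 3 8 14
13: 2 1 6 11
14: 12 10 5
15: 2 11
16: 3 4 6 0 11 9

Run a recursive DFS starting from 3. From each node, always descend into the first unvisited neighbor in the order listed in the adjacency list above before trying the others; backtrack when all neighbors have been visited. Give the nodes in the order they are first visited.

3, 7, 4, 12, 10, 1, 13, 2, 15, 11, 16, 6, 9, 0, 8, 5, 14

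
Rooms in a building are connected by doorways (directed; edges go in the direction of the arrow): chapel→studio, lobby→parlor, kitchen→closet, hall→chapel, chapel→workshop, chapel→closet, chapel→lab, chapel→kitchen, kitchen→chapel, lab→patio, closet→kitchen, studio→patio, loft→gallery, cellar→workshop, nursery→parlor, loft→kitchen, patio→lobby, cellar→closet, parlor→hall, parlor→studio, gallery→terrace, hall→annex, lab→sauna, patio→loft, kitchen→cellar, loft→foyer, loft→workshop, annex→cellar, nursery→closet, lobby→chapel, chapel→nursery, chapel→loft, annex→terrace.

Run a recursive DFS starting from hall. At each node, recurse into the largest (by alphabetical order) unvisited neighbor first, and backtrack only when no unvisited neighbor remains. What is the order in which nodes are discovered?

Visit hall
hall → chapel
chapel → workshop
chapel → studio
studio → patio
patio → loft
loft → kitchen
kitchen → closet
kitchen → cellar
loft → gallery
gallery → terrace
loft → foyer
patio → lobby
lobby → parlor
chapel → nursery
chapel → lab
lab → sauna
hall → annex

hall → chapel → workshop → studio → patio → loft → kitchen → closet → cellar → gallery → terrace → foyer → lobby → parlor → nursery → lab → sauna → annex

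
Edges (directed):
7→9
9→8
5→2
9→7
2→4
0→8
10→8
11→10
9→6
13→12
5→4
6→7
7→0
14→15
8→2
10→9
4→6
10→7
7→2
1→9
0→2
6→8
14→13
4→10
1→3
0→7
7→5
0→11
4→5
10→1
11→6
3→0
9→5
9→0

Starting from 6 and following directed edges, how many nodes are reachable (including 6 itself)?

12

BFS from 6 visits: 6, 7, 8, 0, 2, 5, 9, 11, 4, 10, 1, 3
Reachable nodes: 12 of 16 total.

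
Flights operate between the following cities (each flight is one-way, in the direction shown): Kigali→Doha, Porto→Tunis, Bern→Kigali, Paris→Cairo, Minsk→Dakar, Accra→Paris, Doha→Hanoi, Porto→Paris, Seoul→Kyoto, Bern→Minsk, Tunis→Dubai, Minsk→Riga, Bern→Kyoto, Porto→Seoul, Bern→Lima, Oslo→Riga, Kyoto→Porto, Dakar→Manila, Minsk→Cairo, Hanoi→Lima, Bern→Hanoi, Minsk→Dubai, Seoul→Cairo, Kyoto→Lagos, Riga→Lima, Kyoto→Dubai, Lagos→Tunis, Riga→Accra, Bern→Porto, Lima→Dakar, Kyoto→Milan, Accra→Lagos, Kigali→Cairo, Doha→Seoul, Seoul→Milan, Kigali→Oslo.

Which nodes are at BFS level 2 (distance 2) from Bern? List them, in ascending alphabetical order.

Level 0: Bern
Level 1: Hanoi, Kigali, Kyoto, Lima, Minsk, Porto
Level 2: Cairo, Dakar, Doha, Dubai, Lagos, Milan, Oslo, Paris, Riga, Seoul, Tunis
Level 3: Accra, Manila

Cairo, Dakar, Doha, Dubai, Lagos, Milan, Oslo, Paris, Riga, Seoul, Tunis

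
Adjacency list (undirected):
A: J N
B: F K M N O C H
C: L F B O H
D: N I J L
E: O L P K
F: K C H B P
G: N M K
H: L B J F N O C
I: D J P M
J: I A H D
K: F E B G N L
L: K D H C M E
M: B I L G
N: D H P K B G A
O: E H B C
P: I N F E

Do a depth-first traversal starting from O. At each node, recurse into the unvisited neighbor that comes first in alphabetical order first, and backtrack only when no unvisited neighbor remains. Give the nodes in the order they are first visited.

O, B, C, F, H, J, A, N, D, I, M, G, K, E, L, P

Visit O
O → B
B → C
C → F
F → H
H → J
J → A
A → N
N → D
D → I
I → M
M → G
G → K
K → E
E → L
E → P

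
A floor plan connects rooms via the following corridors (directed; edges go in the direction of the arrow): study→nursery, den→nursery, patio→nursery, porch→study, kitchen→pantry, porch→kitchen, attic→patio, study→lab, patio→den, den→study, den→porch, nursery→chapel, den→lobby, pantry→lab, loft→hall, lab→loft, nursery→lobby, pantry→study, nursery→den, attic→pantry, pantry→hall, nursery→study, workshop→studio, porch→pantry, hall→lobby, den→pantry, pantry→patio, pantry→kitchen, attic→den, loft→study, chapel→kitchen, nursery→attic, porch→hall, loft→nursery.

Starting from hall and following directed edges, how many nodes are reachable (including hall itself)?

BFS from hall visits: hall, lobby
Reachable nodes: 2 of 15 total.

2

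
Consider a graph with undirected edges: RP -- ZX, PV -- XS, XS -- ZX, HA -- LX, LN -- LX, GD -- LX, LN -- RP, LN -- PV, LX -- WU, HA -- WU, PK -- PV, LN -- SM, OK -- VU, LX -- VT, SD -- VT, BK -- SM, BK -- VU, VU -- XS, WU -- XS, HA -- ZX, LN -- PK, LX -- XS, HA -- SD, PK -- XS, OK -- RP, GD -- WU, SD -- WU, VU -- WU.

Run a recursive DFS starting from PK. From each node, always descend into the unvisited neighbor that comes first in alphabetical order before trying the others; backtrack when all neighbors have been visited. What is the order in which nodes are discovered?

PK -> LN -> LX -> GD -> WU -> HA -> SD -> VT -> ZX -> RP -> OK -> VU -> BK -> SM -> XS -> PV

Visit PK
PK → LN
LN → LX
LX → GD
GD → WU
WU → HA
HA → SD
SD → VT
HA → ZX
ZX → RP
RP → OK
OK → VU
VU → BK
BK → SM
VU → XS
XS → PV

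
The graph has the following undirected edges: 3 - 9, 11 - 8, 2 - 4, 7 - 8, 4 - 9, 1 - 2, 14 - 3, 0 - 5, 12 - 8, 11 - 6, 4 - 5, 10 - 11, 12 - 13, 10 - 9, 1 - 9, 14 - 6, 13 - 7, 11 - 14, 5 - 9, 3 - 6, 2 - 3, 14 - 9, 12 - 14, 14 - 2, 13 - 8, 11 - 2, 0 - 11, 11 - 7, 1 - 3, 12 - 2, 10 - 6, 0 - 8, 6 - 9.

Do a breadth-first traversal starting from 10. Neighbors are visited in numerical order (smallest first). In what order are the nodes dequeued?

10, 6, 9, 11, 3, 14, 1, 4, 5, 0, 2, 7, 8, 12, 13

Visit 10; enqueue 6, 9, 11 → queue [6, 9, 11]
Visit 6; enqueue 3, 14 → queue [9, 11, 3, 14]
Visit 9; enqueue 1, 4, 5 → queue [11, 3, 14, 1, 4, 5]
Visit 11; enqueue 0, 2, 7, 8 → queue [3, 14, 1, 4, 5, 0, 2, 7, 8]
Visit 3 → queue [14, 1, 4, 5, 0, 2, 7, 8]
Visit 14; enqueue 12 → queue [1, 4, 5, 0, 2, 7, 8, 12]
Visit 1 → queue [4, 5, 0, 2, 7, 8, 12]
Visit 4 → queue [5, 0, 2, 7, 8, 12]
Visit 5 → queue [0, 2, 7, 8, 12]
Visit 0 → queue [2, 7, 8, 12]
Visit 2 → queue [7, 8, 12]
Visit 7; enqueue 13 → queue [8, 12, 13]
Visit 8 → queue [12, 13]
Visit 12 → queue [13]
Visit 13 → queue []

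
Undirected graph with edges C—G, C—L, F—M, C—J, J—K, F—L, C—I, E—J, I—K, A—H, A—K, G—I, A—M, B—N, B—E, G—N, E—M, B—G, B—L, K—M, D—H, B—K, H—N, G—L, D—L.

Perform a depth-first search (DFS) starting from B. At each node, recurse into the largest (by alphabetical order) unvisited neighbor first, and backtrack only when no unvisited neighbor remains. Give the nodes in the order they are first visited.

Visit B
B → N
N → H
H → D
D → L
L → G
G → I
I → K
K → M
M → F
M → E
E → J
J → C
M → A

B, N, H, D, L, G, I, K, M, F, E, J, C, A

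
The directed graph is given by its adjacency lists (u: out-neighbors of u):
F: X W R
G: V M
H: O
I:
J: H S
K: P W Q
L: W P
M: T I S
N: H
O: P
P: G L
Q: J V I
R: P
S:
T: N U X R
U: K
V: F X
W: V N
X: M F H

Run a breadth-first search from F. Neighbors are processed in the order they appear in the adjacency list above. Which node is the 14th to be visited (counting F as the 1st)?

G

Visit F; enqueue X, W, R → queue [X, W, R]
Visit X; enqueue M, H → queue [W, R, M, H]
Visit W; enqueue V, N → queue [R, M, H, V, N]
Visit R; enqueue P → queue [M, H, V, N, P]
Visit M; enqueue T, I, S → queue [H, V, N, P, T, I, S]
Visit H; enqueue O → queue [V, N, P, T, I, S, O]
Visit V → queue [N, P, T, I, S, O]
Visit N → queue [P, T, I, S, O]
Visit P; enqueue G, L → queue [T, I, S, O, G, L]
Visit T; enqueue U → queue [I, S, O, G, L, U]
Visit I → queue [S, O, G, L, U]
Visit S → queue [O, G, L, U]
Visit O → queue [G, L, U]
Visit G → queue [L, U]
Visit L → queue [U]
Visit U; enqueue K → queue [K]
Visit K; enqueue Q → queue [Q]
Visit Q; enqueue J → queue [J]
Visit J → queue []

Visit order: F, X, W, R, M, H, V, N, P, T, I, S, O, G, L, U, K, Q, J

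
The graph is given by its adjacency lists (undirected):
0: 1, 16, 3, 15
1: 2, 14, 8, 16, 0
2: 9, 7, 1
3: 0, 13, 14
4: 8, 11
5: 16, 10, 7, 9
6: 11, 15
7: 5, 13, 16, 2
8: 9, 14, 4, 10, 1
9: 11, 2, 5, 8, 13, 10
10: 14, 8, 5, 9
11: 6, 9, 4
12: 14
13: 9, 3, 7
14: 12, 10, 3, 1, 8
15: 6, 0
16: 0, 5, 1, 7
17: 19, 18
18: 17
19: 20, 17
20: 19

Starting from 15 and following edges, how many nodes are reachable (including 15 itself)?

BFS from 15 visits: 15, 6, 0, 11, 1, 16, 3, 9, 4, 2, 14, 8, 5, 7, 13, 10, 12
Reachable nodes: 17 of 21 total.

17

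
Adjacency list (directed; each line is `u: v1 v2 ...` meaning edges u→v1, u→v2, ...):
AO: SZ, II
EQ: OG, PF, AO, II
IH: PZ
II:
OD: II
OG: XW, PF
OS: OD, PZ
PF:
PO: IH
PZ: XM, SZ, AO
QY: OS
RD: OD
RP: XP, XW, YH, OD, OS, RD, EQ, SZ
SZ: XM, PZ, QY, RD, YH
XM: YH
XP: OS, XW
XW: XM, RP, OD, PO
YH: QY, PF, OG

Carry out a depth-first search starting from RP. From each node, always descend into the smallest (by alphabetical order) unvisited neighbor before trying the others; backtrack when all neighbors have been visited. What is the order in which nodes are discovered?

RP, EQ, AO, II, SZ, PZ, XM, YH, OG, PF, XW, OD, PO, IH, QY, OS, RD, XP

Visit RP
RP → EQ
EQ → AO
AO → II
AO → SZ
SZ → PZ
PZ → XM
XM → YH
YH → OG
OG → PF
OG → XW
XW → OD
XW → PO
PO → IH
YH → QY
QY → OS
SZ → RD
RP → XP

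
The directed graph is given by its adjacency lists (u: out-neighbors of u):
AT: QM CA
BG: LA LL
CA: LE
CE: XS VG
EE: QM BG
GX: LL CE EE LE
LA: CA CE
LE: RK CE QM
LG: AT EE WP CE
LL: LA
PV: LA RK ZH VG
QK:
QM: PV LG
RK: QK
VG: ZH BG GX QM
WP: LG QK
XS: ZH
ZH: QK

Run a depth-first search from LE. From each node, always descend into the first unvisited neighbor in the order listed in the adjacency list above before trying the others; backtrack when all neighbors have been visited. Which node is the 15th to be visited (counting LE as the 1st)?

Visit LE
LE → RK
RK → QK
LE → CE
CE → XS
XS → ZH
CE → VG
VG → BG
BG → LA
LA → CA
BG → LL
VG → GX
GX → EE
EE → QM
QM → PV
QM → LG
LG → AT
LG → WP

Visit order: LE, RK, QK, CE, XS, ZH, VG, BG, LA, CA, LL, GX, EE, QM, PV, LG, AT, WP

PV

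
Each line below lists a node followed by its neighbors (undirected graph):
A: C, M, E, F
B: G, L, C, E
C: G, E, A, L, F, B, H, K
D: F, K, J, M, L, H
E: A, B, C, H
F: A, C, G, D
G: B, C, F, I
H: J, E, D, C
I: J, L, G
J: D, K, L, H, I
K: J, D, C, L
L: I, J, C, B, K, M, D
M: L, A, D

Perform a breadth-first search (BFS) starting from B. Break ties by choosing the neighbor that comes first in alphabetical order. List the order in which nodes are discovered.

B C E G L A F H K I D J M

Visit B; enqueue C, E, G, L → queue [C, E, G, L]
Visit C; enqueue A, F, H, K → queue [E, G, L, A, F, H, K]
Visit E → queue [G, L, A, F, H, K]
Visit G; enqueue I → queue [L, A, F, H, K, I]
Visit L; enqueue D, J, M → queue [A, F, H, K, I, D, J, M]
Visit A → queue [F, H, K, I, D, J, M]
Visit F → queue [H, K, I, D, J, M]
Visit H → queue [K, I, D, J, M]
Visit K → queue [I, D, J, M]
Visit I → queue [D, J, M]
Visit D → queue [J, M]
Visit J → queue [M]
Visit M → queue []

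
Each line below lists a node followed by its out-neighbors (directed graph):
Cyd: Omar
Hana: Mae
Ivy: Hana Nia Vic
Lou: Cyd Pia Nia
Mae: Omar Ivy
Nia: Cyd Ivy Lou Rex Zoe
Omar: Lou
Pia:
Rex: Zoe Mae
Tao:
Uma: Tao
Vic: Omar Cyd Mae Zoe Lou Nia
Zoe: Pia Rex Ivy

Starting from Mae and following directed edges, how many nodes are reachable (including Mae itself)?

11

BFS from Mae visits: Mae, Omar, Ivy, Lou, Vic, Nia, Hana, Pia, Cyd, Zoe, Rex
Reachable nodes: 11 of 13 total.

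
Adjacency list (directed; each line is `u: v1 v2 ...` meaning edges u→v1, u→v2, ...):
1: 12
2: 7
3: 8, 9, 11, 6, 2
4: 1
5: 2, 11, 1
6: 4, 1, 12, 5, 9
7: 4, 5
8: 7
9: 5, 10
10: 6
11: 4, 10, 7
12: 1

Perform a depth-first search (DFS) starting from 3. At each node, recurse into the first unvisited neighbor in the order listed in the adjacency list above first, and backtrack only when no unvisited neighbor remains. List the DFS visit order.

Visit 3
3 → 8
8 → 7
7 → 4
4 → 1
1 → 12
7 → 5
5 → 2
5 → 11
11 → 10
10 → 6
6 → 9

3 → 8 → 7 → 4 → 1 → 12 → 5 → 2 → 11 → 10 → 6 → 9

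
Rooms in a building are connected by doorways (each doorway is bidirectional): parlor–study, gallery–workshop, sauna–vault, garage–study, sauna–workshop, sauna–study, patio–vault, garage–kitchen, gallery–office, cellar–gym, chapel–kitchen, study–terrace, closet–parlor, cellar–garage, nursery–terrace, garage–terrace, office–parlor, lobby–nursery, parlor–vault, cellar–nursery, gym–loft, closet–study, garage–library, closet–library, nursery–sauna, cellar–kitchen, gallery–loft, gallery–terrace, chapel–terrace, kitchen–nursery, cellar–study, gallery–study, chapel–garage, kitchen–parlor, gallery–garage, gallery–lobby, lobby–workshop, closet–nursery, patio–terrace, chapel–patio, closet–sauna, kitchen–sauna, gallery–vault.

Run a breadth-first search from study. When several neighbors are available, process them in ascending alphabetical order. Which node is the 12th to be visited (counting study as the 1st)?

library

Visit study; enqueue cellar, closet, gallery, garage, parlor, sauna, terrace → queue [cellar, closet, gallery, garage, parlor, sauna, terrace]
Visit cellar; enqueue gym, kitchen, nursery → queue [closet, gallery, garage, parlor, sauna, terrace, gym, kitchen, nursery]
Visit closet; enqueue library → queue [gallery, garage, parlor, sauna, terrace, gym, kitchen, nursery, library]
Visit gallery; enqueue lobby, loft, office, vault, workshop → queue [garage, parlor, sauna, terrace, gym, kitchen, nursery, library, lobby, loft, office, vault, workshop]
Visit garage; enqueue chapel → queue [parlor, sauna, terrace, gym, kitchen, nursery, library, lobby, loft, office, vault, workshop, chapel]
Visit parlor → queue [sauna, terrace, gym, kitchen, nursery, library, lobby, loft, office, vault, workshop, chapel]
Visit sauna → queue [terrace, gym, kitchen, nursery, library, lobby, loft, office, vault, workshop, chapel]
Visit terrace; enqueue patio → queue [gym, kitchen, nursery, library, lobby, loft, office, vault, workshop, chapel, patio]
Visit gym → queue [kitchen, nursery, library, lobby, loft, office, vault, workshop, chapel, patio]
Visit kitchen → queue [nursery, library, lobby, loft, office, vault, workshop, chapel, patio]
Visit nursery → queue [library, lobby, loft, office, vault, workshop, chapel, patio]
Visit library → queue [lobby, loft, office, vault, workshop, chapel, patio]
Visit lobby → queue [loft, office, vault, workshop, chapel, patio]
Visit loft → queue [office, vault, workshop, chapel, patio]
Visit office → queue [vault, workshop, chapel, patio]
Visit vault → queue [workshop, chapel, patio]
Visit workshop → queue [chapel, patio]
Visit chapel → queue [patio]
Visit patio → queue []

Visit order: study, cellar, closet, gallery, garage, parlor, sauna, terrace, gym, kitchen, nursery, library, lobby, loft, office, vault, workshop, chapel, patio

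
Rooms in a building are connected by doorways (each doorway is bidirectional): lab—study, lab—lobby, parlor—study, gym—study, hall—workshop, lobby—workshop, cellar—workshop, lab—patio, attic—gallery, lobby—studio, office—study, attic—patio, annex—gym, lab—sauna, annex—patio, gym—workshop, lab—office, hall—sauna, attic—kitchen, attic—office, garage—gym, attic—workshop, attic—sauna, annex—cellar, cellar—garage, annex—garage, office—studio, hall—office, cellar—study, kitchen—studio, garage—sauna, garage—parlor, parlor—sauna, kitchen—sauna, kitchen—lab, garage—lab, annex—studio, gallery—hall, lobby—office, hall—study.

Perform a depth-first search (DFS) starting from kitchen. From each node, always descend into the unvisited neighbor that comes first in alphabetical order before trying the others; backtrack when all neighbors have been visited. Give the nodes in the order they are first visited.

Visit kitchen
kitchen → attic
attic → gallery
gallery → hall
hall → office
office → lab
lab → garage
garage → annex
annex → cellar
cellar → study
study → gym
gym → workshop
workshop → lobby
lobby → studio
study → parlor
parlor → sauna
annex → patio

kitchen, attic, gallery, hall, office, lab, garage, annex, cellar, study, gym, workshop, lobby, studio, parlor, sauna, patio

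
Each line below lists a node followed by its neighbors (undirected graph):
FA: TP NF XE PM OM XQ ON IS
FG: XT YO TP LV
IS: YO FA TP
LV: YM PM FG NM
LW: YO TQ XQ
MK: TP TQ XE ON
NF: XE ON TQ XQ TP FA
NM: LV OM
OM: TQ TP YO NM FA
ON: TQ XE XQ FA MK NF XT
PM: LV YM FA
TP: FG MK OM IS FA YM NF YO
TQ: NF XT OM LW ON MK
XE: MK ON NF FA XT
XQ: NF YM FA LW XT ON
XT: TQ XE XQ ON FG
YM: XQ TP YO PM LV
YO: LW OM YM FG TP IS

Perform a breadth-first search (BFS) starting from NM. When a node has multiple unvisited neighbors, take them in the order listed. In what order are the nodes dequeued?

NM → LV → OM → YM → PM → FG → TQ → TP → YO → FA → XQ → XT → NF → LW → ON → MK → IS → XE

Visit NM; enqueue LV, OM → queue [LV, OM]
Visit LV; enqueue YM, PM, FG → queue [OM, YM, PM, FG]
Visit OM; enqueue TQ, TP, YO, FA → queue [YM, PM, FG, TQ, TP, YO, FA]
Visit YM; enqueue XQ → queue [PM, FG, TQ, TP, YO, FA, XQ]
Visit PM → queue [FG, TQ, TP, YO, FA, XQ]
Visit FG; enqueue XT → queue [TQ, TP, YO, FA, XQ, XT]
Visit TQ; enqueue NF, LW, ON, MK → queue [TP, YO, FA, XQ, XT, NF, LW, ON, MK]
Visit TP; enqueue IS → queue [YO, FA, XQ, XT, NF, LW, ON, MK, IS]
Visit YO → queue [FA, XQ, XT, NF, LW, ON, MK, IS]
Visit FA; enqueue XE → queue [XQ, XT, NF, LW, ON, MK, IS, XE]
Visit XQ → queue [XT, NF, LW, ON, MK, IS, XE]
Visit XT → queue [NF, LW, ON, MK, IS, XE]
Visit NF → queue [LW, ON, MK, IS, XE]
Visit LW → queue [ON, MK, IS, XE]
Visit ON → queue [MK, IS, XE]
Visit MK → queue [IS, XE]
Visit IS → queue [XE]
Visit XE → queue []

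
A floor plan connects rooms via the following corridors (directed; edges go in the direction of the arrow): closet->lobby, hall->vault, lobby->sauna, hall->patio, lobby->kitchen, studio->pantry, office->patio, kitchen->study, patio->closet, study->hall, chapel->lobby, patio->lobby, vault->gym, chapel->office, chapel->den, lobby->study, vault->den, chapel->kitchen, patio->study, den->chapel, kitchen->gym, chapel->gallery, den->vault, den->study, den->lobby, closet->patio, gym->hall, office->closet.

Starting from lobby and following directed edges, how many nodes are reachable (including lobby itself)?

13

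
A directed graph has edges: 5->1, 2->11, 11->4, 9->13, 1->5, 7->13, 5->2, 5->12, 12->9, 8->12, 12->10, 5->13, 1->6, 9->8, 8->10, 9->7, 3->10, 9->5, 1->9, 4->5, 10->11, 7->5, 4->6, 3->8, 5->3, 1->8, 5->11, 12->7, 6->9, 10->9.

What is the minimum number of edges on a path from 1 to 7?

Level 0: 1
Level 1: 5, 6, 8, 9
Level 2: 2, 3, 7, 10, 11, 12, 13
Level 3: 4
7 first appears at level 2.

2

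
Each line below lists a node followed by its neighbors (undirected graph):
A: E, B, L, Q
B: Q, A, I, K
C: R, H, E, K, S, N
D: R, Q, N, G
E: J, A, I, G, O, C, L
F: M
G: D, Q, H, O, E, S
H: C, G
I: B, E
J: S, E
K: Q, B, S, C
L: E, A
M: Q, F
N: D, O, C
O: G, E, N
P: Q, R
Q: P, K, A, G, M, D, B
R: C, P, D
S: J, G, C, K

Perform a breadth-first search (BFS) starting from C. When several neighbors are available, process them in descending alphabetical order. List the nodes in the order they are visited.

C, S, R, N, K, H, E, J, G, P, D, O, Q, B, L, I, A, M, F

Visit C; enqueue S, R, N, K, H, E → queue [S, R, N, K, H, E]
Visit S; enqueue J, G → queue [R, N, K, H, E, J, G]
Visit R; enqueue P, D → queue [N, K, H, E, J, G, P, D]
Visit N; enqueue O → queue [K, H, E, J, G, P, D, O]
Visit K; enqueue Q, B → queue [H, E, J, G, P, D, O, Q, B]
Visit H → queue [E, J, G, P, D, O, Q, B]
Visit E; enqueue L, I, A → queue [J, G, P, D, O, Q, B, L, I, A]
Visit J → queue [G, P, D, O, Q, B, L, I, A]
Visit G → queue [P, D, O, Q, B, L, I, A]
Visit P → queue [D, O, Q, B, L, I, A]
Visit D → queue [O, Q, B, L, I, A]
Visit O → queue [Q, B, L, I, A]
Visit Q; enqueue M → queue [B, L, I, A, M]
Visit B → queue [L, I, A, M]
Visit L → queue [I, A, M]
Visit I → queue [A, M]
Visit A → queue [M]
Visit M; enqueue F → queue [F]
Visit F → queue []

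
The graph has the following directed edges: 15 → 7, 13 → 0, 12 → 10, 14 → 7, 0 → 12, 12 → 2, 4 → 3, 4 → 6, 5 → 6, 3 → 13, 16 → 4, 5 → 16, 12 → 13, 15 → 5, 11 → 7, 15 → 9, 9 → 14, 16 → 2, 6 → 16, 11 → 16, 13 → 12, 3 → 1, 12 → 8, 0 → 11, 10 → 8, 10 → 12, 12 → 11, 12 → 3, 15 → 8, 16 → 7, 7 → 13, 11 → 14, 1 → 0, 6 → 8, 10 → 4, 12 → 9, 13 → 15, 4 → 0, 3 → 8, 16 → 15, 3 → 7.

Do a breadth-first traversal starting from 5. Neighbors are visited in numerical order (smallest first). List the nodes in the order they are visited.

Visit 5; enqueue 6, 16 → queue [6, 16]
Visit 6; enqueue 8 → queue [16, 8]
Visit 16; enqueue 2, 4, 7, 15 → queue [8, 2, 4, 7, 15]
Visit 8 → queue [2, 4, 7, 15]
Visit 2 → queue [4, 7, 15]
Visit 4; enqueue 0, 3 → queue [7, 15, 0, 3]
Visit 7; enqueue 13 → queue [15, 0, 3, 13]
Visit 15; enqueue 9 → queue [0, 3, 13, 9]
Visit 0; enqueue 11, 12 → queue [3, 13, 9, 11, 12]
Visit 3; enqueue 1 → queue [13, 9, 11, 12, 1]
Visit 13 → queue [9, 11, 12, 1]
Visit 9; enqueue 14 → queue [11, 12, 1, 14]
Visit 11 → queue [12, 1, 14]
Visit 12; enqueue 10 → queue [1, 14, 10]
Visit 1 → queue [14, 10]
Visit 14 → queue [10]
Visit 10 → queue []

5 -> 6 -> 16 -> 8 -> 2 -> 4 -> 7 -> 15 -> 0 -> 3 -> 13 -> 9 -> 11 -> 12 -> 1 -> 14 -> 10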